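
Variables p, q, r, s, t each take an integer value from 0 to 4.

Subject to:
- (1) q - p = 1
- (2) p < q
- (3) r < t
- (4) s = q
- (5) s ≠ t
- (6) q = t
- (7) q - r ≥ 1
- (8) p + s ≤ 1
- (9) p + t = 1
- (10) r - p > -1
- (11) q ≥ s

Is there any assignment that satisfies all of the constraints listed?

Unsatisfiable

From constraints 4 and 6, s = q = t, so s = t. But constraint 5 says s ≠ t. Contradiction.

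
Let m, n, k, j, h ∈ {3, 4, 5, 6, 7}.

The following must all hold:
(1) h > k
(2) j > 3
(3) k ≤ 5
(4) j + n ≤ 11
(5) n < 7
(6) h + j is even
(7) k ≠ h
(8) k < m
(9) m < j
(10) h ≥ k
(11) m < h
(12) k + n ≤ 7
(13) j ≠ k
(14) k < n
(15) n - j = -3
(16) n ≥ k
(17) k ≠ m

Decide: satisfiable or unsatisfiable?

Satisfiable

The assignment m = 5, n = 4, k = 3, j = 7, h = 7 works:
  constraint 4 holds since j + n = 11.
  constraint 12 holds since k + n = 7.
  constraint 15 holds since n - j = -3.
The rest check out directly.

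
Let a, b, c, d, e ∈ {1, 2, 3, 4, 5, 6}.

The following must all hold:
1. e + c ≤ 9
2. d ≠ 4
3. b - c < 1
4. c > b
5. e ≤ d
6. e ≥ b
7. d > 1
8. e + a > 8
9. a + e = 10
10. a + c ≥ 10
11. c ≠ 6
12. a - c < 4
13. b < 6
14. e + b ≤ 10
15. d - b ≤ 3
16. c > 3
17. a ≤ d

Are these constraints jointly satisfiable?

Satisfiable

The assignment a = 6, b = 4, c = 5, d = 6, e = 4 works:
  constraint 1 holds since e + c = 9.
  constraint 3 holds since b - c = -1.
  constraint 8 holds since e + a = 10.
The rest check out directly.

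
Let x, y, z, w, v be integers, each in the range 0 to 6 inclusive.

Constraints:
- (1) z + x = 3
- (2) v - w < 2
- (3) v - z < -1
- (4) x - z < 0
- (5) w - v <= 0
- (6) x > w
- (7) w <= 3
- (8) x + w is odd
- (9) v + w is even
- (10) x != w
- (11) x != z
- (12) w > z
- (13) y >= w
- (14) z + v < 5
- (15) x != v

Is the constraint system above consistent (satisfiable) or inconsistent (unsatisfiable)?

Constraints 4, 6, and 12 give w < x, x < z, z < w. Chaining: w < x < z < w, which forces w < w — impossible.

Unsatisfiable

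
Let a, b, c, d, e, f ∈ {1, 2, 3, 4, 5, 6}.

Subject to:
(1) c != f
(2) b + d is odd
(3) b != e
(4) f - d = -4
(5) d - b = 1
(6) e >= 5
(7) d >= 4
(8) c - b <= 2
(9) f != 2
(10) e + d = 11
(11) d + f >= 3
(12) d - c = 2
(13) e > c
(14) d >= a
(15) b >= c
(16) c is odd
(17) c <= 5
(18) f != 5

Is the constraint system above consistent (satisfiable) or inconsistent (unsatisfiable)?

One satisfying assignment is a = 4, b = 4, c = 3, d = 5, e = 6, f = 1.
For the less obvious constraints — constraint 4: f - d = -4; constraint 5: d - b = 1 — and the others hold by inspection.

Satisfiable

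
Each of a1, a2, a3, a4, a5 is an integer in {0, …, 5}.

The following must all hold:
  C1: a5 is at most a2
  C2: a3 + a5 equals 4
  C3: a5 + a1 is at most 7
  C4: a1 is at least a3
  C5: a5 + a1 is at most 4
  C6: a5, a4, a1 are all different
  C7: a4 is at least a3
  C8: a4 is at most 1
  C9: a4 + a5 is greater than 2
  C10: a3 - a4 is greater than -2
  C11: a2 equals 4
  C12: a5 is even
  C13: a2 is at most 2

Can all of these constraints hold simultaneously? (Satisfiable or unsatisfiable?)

From constraints 7 and 8: a3 ≤ a4 ≤ 1. From constraints 1 and 13: a5 ≤ a2 ≤ 2. Hence a3 + a5 ≤ 3. But constraint 2 requires a3 + a5 = 4, and 4 > 3. Contradiction.

Unsatisfiable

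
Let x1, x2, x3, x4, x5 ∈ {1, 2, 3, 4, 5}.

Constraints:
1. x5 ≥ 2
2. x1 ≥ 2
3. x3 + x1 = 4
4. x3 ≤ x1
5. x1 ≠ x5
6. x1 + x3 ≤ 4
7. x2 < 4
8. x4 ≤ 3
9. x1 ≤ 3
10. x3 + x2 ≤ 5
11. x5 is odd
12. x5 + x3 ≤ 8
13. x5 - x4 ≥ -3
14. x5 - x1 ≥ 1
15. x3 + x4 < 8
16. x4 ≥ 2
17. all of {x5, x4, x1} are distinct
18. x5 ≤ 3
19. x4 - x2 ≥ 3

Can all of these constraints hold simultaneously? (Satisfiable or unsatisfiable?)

Constraints 1, 2, 8, 9, 16, and 18 confine each of x5, x4, x1 to the 2 values {2, 3}.
Constraint 17 requires all 3 of them to be distinct, but only 2 values are available — impossible by the pigeonhole principle.

Unsatisfiable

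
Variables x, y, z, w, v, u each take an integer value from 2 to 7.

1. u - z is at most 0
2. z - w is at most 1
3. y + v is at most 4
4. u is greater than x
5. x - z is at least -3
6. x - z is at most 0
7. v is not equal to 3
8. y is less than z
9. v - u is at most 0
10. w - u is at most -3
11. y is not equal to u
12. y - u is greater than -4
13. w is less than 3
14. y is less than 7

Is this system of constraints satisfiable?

Constraints 1, 2, and 10 give u − w ≥ 3, w − z ≥ -1, z − u ≥ 0.
Adding all 3 inequalities: the left sides telescope to 0, and the right sides sum to 3 + (-1) + 0 = 2. So 0 ≥ 2, which is false.

Unsatisfiable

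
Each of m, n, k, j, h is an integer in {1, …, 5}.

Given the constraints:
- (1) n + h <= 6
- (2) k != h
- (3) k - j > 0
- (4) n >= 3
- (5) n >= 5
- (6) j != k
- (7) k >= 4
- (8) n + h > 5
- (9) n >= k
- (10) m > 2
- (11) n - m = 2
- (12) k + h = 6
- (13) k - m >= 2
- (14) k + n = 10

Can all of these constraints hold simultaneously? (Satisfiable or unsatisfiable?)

One satisfying assignment is m = 3, n = 5, k = 5, j = 2, h = 1.
For the less obvious constraints — constraint 1: n + h = 6; constraint 3: k - j = 3 — and the others hold by inspection.

Satisfiable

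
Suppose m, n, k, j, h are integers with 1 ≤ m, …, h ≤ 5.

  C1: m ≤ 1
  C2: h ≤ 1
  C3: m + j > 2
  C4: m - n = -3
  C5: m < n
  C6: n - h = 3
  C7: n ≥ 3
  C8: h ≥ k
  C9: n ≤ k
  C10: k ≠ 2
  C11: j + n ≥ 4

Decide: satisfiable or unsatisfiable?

Unsatisfiable

From constraints 7 and 9: k ≥ n and n ≥ 3, so k ≥ 3. From constraints 2 and 8: k ≤ h and h ≤ 1, so k ≤ 1. But 1 < 3, so no value of k works.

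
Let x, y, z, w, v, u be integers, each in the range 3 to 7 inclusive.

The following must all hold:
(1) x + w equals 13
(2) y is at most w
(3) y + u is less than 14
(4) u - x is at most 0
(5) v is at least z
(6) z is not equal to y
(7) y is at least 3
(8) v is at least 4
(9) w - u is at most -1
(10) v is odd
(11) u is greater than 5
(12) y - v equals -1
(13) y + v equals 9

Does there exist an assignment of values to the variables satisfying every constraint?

Satisfiable

Try x = 7, y = 4, z = 5, w = 6, v = 5, u = 7.
Check constraint 1: x + w = 13; constraint 3: y + u = 11; constraint 4: u - x = 0. The remaining constraints are straightforward to verify.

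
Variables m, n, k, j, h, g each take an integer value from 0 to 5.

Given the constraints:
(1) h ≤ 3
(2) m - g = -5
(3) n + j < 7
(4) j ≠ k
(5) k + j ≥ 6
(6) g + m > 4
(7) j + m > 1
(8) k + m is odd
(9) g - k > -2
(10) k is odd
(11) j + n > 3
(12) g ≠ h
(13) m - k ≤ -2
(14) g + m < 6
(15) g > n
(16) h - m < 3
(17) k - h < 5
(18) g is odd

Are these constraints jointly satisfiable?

The assignment m = 0, n = 4, k = 5, j = 2, h = 1, g = 5 works:
  constraint 2 holds since m - g = -5.
  constraint 3 holds since n + j = 6.
The rest check out directly.

Satisfiable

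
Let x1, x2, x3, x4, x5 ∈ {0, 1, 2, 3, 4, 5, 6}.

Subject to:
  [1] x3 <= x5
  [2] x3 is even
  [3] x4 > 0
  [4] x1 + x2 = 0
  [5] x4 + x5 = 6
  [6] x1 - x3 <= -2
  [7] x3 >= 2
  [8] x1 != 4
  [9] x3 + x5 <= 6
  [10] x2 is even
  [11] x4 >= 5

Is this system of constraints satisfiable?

From constraint 11: x4 ≥ 5. From constraints 1 and 7: x5 ≥ x3 ≥ 2. Hence x4 + x5 ≥ 7. But constraint 5 requires x4 + x5 = 6, and 6 < 7. Contradiction.

Unsatisfiable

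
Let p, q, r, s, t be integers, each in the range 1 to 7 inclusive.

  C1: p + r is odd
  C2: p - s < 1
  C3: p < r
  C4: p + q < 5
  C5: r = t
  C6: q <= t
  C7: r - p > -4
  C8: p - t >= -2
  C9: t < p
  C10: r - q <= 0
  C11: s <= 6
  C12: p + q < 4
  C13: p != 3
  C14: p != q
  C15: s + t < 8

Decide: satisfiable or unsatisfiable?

Constraints 3, 6, 9, and 10 give t < p, p < r, r ≤ q, q ≤ t. Chaining: t < p < r ≤ q ≤ t, which forces t < t — impossible.

Unsatisfiable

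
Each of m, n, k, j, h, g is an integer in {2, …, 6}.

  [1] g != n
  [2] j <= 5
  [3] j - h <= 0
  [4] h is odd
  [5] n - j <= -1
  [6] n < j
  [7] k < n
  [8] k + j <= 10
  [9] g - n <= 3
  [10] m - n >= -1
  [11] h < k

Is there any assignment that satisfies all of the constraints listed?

Unsatisfiable

Constraints 3, 6, 7, and 11 give k < n, n < j, j ≤ h, h < k. Chaining: k < n < j ≤ h < k, which forces k < k — impossible.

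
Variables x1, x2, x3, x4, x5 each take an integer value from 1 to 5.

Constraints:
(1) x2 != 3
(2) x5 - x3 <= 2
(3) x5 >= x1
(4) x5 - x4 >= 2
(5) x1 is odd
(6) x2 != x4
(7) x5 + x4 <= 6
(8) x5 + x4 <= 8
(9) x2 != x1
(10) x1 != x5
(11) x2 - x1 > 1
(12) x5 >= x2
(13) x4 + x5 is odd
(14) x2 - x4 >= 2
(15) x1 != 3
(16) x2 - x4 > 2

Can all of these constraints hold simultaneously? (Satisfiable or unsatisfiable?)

Setting (x1, x2, x3, x4, x5) = (1, 4, 2, 1, 4) satisfies everything: constraint 2: x5 - x3 = 2; constraint 4: x5 - x4 = 3; constraint 7: x5 + x4 = 5, and the others follow.

Satisfiable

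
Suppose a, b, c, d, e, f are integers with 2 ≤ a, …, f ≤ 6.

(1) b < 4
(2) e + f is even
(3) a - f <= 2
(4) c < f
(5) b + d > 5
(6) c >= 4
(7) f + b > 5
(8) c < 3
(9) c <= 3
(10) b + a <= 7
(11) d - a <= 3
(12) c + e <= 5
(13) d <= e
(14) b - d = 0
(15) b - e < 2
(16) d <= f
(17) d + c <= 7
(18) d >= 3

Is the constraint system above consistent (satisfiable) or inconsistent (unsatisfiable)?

From constraint 6: c ≥ 4. From constraints 13 and 18: e ≥ d ≥ 3. Hence c + e ≥ 7. But constraint 12 requires c + e ≤ 5, and 5 < 7. Contradiction.

Unsatisfiable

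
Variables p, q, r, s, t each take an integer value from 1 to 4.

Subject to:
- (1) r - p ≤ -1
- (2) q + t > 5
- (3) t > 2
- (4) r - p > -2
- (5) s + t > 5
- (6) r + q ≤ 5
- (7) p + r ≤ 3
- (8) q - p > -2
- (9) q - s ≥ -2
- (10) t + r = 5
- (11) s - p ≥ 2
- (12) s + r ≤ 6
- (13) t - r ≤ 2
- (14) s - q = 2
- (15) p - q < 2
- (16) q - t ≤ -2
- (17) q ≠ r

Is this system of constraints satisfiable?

Constraints 1, 9, 11, 13, and 16 give r − t ≥ -2, t − q ≥ 2, q − s ≥ -2, s − p ≥ 2, p − r ≥ 1.
Adding all 5 inequalities: the left sides telescope to 0, and the right sides sum to (-2) + 2 + (-2) + 2 + 1 = 1. So 0 ≥ 1, which is false.

Unsatisfiable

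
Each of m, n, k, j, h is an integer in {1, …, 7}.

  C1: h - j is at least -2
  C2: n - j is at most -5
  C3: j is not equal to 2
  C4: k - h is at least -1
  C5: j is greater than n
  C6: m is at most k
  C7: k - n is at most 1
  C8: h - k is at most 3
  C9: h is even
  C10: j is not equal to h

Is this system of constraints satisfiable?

Constraints 1, 2, 4, and 7 give h − j ≥ -2, j − n ≥ 5, n − k ≥ -1, k − h ≥ -1.
Adding all 4 inequalities: the left sides telescope to 0, and the right sides sum to (-2) + 5 + (-1) + (-1) = 1. So 0 ≥ 1, which is false.

Unsatisfiable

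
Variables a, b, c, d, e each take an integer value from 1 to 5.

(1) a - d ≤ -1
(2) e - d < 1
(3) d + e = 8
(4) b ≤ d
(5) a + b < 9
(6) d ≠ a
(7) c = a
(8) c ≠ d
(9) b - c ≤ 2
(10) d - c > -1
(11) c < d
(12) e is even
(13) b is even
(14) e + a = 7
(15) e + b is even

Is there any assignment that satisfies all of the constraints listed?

Satisfiable

The assignment a = 3, b = 4, c = 3, d = 4, e = 4 works:
  constraint 1 holds since a - d = -1.
  constraint 2 holds since e - d = 0.
  constraint 3 holds since d + e = 8.
The rest check out directly.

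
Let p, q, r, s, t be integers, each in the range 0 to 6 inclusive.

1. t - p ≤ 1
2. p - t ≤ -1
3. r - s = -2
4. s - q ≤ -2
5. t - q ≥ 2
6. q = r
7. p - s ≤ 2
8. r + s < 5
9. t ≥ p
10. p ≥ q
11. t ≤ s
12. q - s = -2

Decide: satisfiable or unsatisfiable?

Unsatisfiable

Constraints 1, 4, 5, and 7 give q − s ≥ 2, s − p ≥ -2, p − t ≥ -1, t − q ≥ 2.
Adding all 4 inequalities: the left sides telescope to 0, and the right sides sum to 2 + (-2) + (-1) + 2 = 1. So 0 ≥ 1, which is false.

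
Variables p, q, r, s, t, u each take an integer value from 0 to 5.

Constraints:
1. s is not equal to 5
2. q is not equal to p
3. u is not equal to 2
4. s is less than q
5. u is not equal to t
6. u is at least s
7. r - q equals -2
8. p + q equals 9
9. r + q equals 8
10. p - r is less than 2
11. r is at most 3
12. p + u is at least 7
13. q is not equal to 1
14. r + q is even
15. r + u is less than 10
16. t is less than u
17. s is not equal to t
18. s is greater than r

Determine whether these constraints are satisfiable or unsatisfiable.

Take p = 4, q = 5, r = 3, s = 4, t = 3, u = 4. Then constraint 7: r - q = -2; constraint 8: p + q = 9, and every other listed constraint is also met.

Satisfiable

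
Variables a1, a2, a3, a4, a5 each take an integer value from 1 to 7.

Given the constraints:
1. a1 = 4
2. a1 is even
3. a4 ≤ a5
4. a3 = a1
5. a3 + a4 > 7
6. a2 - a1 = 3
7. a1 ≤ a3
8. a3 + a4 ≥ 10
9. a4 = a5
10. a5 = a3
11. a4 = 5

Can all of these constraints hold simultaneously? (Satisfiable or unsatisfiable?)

Constraint 11 fixes a4 = 5 and constraint 1 fixes a1 = 4. Constraints 4, 9, and 10 give a4 = a5 = a3 = a1, so a4 = a1. But 5 ≠ 4 — contradiction.

Unsatisfiable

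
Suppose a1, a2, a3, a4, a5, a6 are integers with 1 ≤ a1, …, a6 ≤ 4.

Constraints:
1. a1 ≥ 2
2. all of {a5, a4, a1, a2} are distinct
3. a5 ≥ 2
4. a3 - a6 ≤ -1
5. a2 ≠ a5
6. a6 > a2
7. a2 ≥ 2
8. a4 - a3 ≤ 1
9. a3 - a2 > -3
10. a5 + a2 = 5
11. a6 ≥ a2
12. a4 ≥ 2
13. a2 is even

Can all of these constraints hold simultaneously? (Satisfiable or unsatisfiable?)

Constraints 1, 3, 7, and 12 confine each of a5, a4, a1, a2 to the 3 values {2, …, 4} (the domain already gives each ≤ 4).
Constraint 2 requires all 4 of them to be distinct, but only 3 values are available — impossible by the pigeonhole principle.

Unsatisfiable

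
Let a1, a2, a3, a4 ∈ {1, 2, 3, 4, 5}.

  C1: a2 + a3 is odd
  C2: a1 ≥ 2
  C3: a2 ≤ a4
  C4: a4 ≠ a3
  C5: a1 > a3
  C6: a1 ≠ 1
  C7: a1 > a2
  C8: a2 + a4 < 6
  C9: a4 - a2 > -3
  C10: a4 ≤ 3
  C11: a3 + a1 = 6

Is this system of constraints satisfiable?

Satisfiable

One satisfying assignment is a1 = 5, a2 = 2, a3 = 1, a4 = 2.
For the less obvious constraints — constraint 8: a2 + a4 = 4; constraint 9: a4 - a2 = 0; constraint 11: a3 + a1 = 6 — and the others hold by inspection.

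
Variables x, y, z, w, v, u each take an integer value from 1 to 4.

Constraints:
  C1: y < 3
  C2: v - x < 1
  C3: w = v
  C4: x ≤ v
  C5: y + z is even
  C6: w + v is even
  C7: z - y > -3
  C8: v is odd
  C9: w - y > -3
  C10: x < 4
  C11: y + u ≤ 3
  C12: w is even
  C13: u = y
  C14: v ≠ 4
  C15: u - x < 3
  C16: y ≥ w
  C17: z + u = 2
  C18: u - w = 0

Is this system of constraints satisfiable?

Unsatisfiable

Constraint 12 makes w even and constraint 8 makes v odd, so w + v must be odd. Constraint 6 says w + v is even — contradiction.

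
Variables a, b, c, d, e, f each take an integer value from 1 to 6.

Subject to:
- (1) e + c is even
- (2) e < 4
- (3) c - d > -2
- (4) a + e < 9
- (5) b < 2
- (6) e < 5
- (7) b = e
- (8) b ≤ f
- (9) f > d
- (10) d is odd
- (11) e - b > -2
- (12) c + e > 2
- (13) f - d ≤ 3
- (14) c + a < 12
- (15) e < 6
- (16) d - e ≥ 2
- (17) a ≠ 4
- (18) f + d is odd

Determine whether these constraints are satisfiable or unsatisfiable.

Satisfiable

Setting (a, b, c, d, e, f) = (6, 1, 3, 3, 1, 4) satisfies everything: constraint 3: c - d = 0; constraint 4: a + e = 7, and the others follow.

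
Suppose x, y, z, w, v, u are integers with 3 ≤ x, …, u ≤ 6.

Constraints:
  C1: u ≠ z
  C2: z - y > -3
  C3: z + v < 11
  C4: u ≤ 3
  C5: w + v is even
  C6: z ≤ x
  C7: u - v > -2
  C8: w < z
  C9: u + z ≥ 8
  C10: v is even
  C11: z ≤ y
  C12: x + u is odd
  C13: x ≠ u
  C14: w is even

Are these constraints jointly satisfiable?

Satisfiable

The assignment x = 6, y = 6, z = 5, w = 4, v = 4, u = 3 works:
  constraint 2 holds since z - y = -1.
  constraint 3 holds since z + v = 9.
  constraint 7 holds since u - v = -1.
The rest check out directly.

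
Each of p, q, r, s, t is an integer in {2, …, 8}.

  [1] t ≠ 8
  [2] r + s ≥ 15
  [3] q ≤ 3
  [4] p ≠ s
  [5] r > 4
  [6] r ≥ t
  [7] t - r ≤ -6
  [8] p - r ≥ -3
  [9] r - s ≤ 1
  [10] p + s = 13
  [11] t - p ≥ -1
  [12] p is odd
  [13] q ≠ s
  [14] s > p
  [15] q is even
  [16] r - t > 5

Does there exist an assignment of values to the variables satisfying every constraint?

Unsatisfiable

Constraints 7, 8, and 11 give t − p ≥ -1, p − r ≥ -3, r − t ≥ 6.
Adding all 3 inequalities: the left sides telescope to 0, and the right sides sum to (-1) + (-3) + 6 = 2. So 0 ≥ 2, which is false.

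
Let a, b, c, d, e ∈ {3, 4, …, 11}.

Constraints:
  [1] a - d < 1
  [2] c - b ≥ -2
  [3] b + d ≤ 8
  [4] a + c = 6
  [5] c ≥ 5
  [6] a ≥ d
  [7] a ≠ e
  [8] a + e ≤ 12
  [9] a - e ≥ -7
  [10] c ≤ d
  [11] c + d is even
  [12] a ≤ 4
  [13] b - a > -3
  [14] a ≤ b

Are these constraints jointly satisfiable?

Unsatisfiable

From constraints 5 and 10: d ≥ c and c ≥ 5, so d ≥ 5. From constraints 6 and 12: d ≤ a and a ≤ 4, so d ≤ 4. But 4 < 5, so no value of d works.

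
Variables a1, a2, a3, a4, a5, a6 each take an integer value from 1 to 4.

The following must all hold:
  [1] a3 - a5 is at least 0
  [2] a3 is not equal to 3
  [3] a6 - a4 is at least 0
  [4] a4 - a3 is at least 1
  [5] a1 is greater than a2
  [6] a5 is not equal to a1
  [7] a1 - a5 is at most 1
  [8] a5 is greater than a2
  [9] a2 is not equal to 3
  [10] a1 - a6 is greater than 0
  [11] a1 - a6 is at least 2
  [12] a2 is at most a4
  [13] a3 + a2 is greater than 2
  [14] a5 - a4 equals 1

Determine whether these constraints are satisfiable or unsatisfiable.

Unsatisfiable

Constraints 1, 3, 4, 7, and 11 give a4 − a3 ≥ 1, a3 − a5 ≥ 0, a5 − a1 ≥ -1, a1 − a6 ≥ 2, a6 − a4 ≥ 0.
Adding all 5 inequalities: the left sides telescope to 0, and the right sides sum to 1 + 0 + (-1) + 2 + 0 = 2. So 0 ≥ 2, which is false.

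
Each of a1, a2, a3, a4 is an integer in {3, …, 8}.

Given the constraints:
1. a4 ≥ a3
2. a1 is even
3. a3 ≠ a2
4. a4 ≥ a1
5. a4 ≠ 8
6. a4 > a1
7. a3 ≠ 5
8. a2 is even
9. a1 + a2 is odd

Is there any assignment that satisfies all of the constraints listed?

Constraint 2 makes a1 even and constraint 8 makes a2 even, so a1 + a2 must be even. Constraint 9 says a1 + a2 is odd — contradiction.

Unsatisfiable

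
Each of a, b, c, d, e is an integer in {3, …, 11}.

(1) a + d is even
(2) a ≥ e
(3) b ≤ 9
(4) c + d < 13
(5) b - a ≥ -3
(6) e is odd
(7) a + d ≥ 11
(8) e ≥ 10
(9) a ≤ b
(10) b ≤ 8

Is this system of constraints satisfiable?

From constraints 2 and 8: a ≥ e and e ≥ 10, so a ≥ 10. From constraints 3 and 9: a ≤ b and b ≤ 9, so a ≤ 9. But 9 < 10, so no value of a works.

Unsatisfiable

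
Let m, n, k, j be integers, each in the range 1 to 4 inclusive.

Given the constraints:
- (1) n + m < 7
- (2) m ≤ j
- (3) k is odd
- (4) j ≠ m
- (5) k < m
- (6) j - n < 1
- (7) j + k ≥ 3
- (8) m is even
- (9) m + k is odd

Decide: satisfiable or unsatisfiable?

Satisfiable

The assignment m = 2, n = 4, k = 1, j = 4 works:
  constraint 1 holds since n + m = 6.
  constraint 6 holds since j - n = 0.
  constraint 7 holds since j + k = 5.
The rest check out directly.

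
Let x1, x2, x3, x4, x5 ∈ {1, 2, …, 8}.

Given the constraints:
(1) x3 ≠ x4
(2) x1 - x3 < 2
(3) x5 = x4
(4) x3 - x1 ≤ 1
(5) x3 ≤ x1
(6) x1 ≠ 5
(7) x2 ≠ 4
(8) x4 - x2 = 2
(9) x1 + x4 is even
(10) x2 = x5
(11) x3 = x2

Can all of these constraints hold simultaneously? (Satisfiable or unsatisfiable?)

From constraints 3, 10, and 11, x3 = x2 = x5 = x4, so x3 = x4. But constraint 1 says x3 ≠ x4. Contradiction.

Unsatisfiable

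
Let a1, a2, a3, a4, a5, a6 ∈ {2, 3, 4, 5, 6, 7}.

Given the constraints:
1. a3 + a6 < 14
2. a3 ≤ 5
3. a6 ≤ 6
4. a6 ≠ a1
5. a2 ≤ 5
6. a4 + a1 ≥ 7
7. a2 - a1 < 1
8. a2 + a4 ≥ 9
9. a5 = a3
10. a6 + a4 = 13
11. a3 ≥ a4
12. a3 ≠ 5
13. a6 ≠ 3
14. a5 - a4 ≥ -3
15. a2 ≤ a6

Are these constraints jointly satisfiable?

Unsatisfiable

From constraint 3: a6 ≤ 6. From constraints 2 and 11: a4 ≤ a3 ≤ 5. Hence a6 + a4 ≤ 11. But constraint 10 requires a6 + a4 = 13, and 13 > 11. Contradiction.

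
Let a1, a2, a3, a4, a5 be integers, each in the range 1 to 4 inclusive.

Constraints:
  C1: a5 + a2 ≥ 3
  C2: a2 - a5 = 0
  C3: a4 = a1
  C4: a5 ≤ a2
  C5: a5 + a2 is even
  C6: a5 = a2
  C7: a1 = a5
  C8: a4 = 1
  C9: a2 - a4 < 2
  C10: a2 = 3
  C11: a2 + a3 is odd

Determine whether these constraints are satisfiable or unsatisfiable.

Unsatisfiable

Constraint 8 fixes a4 = 1 and constraint 10 fixes a2 = 3. Constraints 3, 6, and 7 give a4 = a1 = a5 = a2, so a4 = a2. But 1 ≠ 3 — contradiction.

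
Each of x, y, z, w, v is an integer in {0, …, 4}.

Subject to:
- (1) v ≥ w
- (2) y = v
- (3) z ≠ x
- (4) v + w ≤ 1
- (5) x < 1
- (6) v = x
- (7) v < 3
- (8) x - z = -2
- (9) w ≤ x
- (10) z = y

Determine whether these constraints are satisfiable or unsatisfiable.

From constraints 2, 6, and 10, z = y = v = x, so z = x. But constraint 3 says z ≠ x. Contradiction.

Unsatisfiable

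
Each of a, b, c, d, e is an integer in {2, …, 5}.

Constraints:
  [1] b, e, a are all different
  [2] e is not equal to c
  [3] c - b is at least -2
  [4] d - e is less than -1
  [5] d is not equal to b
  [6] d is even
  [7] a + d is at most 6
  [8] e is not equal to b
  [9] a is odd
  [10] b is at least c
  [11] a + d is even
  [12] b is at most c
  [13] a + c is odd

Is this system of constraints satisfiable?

Constraint 9 makes a odd and constraint 6 makes d even, so a + d must be odd. Constraint 11 says a + d is even — contradiction.

Unsatisfiable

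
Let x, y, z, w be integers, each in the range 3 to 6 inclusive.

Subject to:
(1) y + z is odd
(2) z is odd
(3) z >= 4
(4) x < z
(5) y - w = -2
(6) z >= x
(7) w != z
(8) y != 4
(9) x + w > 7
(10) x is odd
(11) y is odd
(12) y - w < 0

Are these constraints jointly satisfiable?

Unsatisfiable

Constraint 11 makes y odd and constraint 2 makes z odd, so y + z must be even. Constraint 1 says y + z is odd — contradiction.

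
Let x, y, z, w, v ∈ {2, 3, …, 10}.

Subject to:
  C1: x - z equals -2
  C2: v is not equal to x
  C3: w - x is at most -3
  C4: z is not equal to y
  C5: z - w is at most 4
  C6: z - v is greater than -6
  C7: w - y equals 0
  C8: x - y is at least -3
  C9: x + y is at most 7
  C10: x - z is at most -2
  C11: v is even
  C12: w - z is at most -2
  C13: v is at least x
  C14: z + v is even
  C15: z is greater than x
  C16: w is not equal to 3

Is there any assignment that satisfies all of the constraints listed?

Constraints 3, 5, and 10 give x − w ≥ 3, w − z ≥ -4, z − x ≥ 2.
Adding all 3 inequalities: the left sides telescope to 0, and the right sides sum to 3 + (-4) + 2 = 1. So 0 ≥ 1, which is false.

Unsatisfiable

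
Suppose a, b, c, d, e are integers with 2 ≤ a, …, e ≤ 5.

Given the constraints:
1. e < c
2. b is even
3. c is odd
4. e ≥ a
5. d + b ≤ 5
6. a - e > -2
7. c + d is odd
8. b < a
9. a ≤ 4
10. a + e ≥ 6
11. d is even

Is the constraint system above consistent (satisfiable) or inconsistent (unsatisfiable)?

Setting (a, b, c, d, e) = (3, 2, 5, 2, 4) satisfies everything: constraint 5: d + b = 4; constraint 6: a - e = -1; constraint 10: a + e = 7, and the others follow.

Satisfiable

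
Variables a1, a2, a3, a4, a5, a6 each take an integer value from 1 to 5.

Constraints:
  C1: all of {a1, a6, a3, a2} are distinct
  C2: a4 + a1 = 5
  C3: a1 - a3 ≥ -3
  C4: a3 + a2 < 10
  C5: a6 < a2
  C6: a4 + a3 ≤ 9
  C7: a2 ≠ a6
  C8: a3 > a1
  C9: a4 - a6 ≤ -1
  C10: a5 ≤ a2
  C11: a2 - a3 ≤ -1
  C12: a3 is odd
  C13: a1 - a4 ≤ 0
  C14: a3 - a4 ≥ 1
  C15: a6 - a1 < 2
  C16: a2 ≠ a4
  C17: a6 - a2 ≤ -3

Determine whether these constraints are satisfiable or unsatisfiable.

Constraints 3, 9, 11, 13, and 17 give a4 − a1 ≥ 0, a1 − a3 ≥ -3, a3 − a2 ≥ 1, a2 − a6 ≥ 3, a6 − a4 ≥ 1.
Adding all 5 inequalities: the left sides telescope to 0, and the right sides sum to 0 + (-3) + 1 + 3 + 1 = 2. So 0 ≥ 2, which is false.

Unsatisfiable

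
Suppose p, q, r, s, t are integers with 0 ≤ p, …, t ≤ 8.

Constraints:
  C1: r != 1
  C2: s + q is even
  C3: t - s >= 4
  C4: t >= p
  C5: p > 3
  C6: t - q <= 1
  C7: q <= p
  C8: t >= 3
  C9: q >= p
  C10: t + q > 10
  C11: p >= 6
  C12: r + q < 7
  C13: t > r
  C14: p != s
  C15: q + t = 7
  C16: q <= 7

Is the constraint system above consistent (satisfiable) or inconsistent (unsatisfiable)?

Unsatisfiable

From constraints 9 and 11: q ≥ p ≥ 6. From constraint 8: t ≥ 3. Hence q + t ≥ 9. But constraint 15 requires q + t = 7, and 7 < 9. Contradiction.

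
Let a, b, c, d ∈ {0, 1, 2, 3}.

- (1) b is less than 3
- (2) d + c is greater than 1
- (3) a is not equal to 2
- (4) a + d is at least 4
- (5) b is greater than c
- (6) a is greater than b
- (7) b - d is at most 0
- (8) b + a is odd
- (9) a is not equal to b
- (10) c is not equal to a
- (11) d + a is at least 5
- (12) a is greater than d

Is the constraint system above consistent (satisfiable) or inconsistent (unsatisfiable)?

One satisfying assignment is a = 3, b = 2, c = 0, d = 2.
For the less obvious constraints — constraint 2: d + c = 2; constraint 4: a + d = 5; constraint 7: b - d = 0 — and the others hold by inspection.

Satisfiable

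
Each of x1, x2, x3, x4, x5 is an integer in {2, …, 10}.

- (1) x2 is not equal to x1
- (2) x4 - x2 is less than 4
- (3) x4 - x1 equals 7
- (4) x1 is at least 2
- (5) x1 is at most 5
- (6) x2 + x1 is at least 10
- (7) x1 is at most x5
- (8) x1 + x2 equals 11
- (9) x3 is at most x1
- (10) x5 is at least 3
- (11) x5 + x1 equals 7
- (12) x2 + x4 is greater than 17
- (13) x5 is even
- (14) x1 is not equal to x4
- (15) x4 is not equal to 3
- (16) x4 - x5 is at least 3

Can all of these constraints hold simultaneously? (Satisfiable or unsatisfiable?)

Satisfiable

One satisfying assignment is x1 = 3, x2 = 8, x3 = 3, x4 = 10, x5 = 4.
For the less obvious constraints — constraint 2: x4 - x2 = 2; constraint 3: x4 - x1 = 7; constraint 6: x2 + x1 = 11 — and the others hold by inspection.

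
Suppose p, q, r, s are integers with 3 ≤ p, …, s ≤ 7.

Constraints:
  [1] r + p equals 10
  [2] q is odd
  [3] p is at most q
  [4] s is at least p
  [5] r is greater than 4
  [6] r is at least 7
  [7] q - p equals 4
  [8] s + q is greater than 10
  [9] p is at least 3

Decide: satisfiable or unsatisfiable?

One satisfying assignment is p = 3, q = 7, r = 7, s = 6.
For the less obvious constraints — constraint 1: r + p = 10; constraint 7: q - p = 4 — and the others hold by inspection.

Satisfiable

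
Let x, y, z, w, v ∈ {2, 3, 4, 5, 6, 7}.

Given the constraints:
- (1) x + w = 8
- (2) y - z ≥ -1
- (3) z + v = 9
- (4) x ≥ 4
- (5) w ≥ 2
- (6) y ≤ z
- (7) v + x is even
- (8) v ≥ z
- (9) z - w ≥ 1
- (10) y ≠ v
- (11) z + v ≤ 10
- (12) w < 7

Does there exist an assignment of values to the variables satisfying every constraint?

One satisfying assignment is x = 5, y = 4, z = 4, w = 3, v = 5.
For the less obvious constraints — constraint 1: x + w = 8; constraint 2: y - z = 0; constraint 3: z + v = 9 — and the others hold by inspection.

Satisfiable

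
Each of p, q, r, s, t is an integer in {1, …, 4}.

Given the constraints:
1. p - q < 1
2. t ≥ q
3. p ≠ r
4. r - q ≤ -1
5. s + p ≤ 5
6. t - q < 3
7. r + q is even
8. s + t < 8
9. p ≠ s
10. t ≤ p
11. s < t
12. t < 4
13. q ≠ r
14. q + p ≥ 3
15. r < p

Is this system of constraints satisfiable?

Try p = 3, q = 3, r = 1, s = 2, t = 3.
Check constraint 1: p - q = 0; constraint 4: r - q = -2. The remaining constraints are straightforward to verify.

Satisfiable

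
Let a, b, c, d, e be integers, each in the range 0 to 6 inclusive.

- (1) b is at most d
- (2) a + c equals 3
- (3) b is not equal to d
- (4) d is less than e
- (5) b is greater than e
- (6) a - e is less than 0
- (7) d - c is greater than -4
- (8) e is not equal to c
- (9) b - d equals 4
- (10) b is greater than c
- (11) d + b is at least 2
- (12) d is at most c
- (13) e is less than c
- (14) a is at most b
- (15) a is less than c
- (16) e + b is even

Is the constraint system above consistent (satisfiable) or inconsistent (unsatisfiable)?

Unsatisfiable

Constraints 1, 4, 10, and 13 give d < e, e < c, c < b, b ≤ d. Chaining: d < e < c < b ≤ d, which forces d < d — impossible.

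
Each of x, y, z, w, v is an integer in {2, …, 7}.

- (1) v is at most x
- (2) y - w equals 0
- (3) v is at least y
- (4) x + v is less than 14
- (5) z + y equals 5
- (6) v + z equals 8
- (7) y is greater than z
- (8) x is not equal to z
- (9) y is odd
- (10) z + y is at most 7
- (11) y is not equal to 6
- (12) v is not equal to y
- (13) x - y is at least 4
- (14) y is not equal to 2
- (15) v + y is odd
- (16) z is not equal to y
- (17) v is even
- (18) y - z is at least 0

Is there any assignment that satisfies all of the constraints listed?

Satisfiable

The assignment x = 7, y = 3, z = 2, w = 3, v = 6 works:
  constraint 2 holds since y - w = 0.
  constraint 4 holds since x + v = 13.
  constraint 5 holds since z + y = 5.
The rest check out directly.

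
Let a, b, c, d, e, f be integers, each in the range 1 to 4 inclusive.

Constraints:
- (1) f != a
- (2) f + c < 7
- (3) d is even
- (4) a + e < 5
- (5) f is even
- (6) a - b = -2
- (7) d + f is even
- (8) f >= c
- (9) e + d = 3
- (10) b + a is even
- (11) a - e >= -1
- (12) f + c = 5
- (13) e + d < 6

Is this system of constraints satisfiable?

Take a = 1, b = 3, c = 1, d = 2, e = 1, f = 4. Then constraint 2: f + c = 5; constraint 4: a + e = 2, and every other listed constraint is also met.

Satisfiable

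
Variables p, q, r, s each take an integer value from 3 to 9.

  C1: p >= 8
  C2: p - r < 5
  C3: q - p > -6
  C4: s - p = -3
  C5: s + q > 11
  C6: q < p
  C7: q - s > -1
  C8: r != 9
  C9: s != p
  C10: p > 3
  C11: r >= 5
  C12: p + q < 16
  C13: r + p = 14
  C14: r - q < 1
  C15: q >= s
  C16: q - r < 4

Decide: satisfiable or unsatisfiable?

Try p = 9, q = 6, r = 5, s = 6.
Check constraint 2: p - r = 4; constraint 3: q - p = -3; constraint 4: s - p = -3. The remaining constraints are straightforward to verify.

Satisfiable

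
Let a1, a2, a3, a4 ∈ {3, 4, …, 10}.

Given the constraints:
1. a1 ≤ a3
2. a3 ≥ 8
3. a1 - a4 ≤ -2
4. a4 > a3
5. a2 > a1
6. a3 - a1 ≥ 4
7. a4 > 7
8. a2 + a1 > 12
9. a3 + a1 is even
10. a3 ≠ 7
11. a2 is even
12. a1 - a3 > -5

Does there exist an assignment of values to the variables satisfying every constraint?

The assignment a1 = 4, a2 = 10, a3 = 8, a4 = 9 works:
  constraint 3 holds since a1 - a4 = -5.
  constraint 6 holds since a3 - a1 = 4.
  constraint 8 holds since a2 + a1 = 14.
The rest check out directly.

Satisfiable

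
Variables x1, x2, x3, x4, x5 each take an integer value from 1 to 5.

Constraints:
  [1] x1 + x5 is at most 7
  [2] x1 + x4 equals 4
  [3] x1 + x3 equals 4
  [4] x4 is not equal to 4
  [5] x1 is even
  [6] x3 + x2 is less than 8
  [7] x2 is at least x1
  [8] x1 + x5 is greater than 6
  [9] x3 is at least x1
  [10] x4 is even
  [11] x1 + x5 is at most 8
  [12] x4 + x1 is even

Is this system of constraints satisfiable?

Satisfiable

Take x1 = 2, x2 = 3, x3 = 2, x4 = 2, x5 = 5. Then constraint 1: x1 + x5 = 7; constraint 2: x1 + x4 = 4; constraint 3: x1 + x3 = 4, and every other listed constraint is also met.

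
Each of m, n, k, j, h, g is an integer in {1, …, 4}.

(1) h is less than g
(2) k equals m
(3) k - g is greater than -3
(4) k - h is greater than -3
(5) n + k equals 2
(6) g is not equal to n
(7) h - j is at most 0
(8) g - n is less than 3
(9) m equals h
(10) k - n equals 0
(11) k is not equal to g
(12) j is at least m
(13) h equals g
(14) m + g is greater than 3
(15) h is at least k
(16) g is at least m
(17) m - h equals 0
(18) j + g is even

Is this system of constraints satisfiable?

Unsatisfiable

From constraints 2, 9, and 13, k = m = h = g, so k = g. But constraint 11 says k ≠ g. Contradiction.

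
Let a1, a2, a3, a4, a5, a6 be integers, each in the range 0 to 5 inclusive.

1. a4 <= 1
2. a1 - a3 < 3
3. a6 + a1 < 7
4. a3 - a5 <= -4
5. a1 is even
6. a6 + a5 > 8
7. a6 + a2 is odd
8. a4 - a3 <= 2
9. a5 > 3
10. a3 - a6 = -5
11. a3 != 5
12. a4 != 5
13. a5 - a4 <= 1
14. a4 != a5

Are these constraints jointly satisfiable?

Constraints 4, 8, and 13 give a3 − a4 ≥ -2, a4 − a5 ≥ -1, a5 − a3 ≥ 4.
Adding all 3 inequalities: the left sides telescope to 0, and the right sides sum to (-2) + (-1) + 4 = 1. So 0 ≥ 1, which is false.

Unsatisfiable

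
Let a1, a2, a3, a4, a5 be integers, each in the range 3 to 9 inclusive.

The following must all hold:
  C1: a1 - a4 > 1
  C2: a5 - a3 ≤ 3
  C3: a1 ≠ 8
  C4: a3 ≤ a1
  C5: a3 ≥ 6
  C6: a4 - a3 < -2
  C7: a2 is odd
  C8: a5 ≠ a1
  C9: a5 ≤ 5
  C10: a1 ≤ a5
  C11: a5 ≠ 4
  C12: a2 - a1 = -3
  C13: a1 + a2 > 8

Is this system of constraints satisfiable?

From constraints 4 and 5: a1 ≥ a3 and a3 ≥ 6, so a1 ≥ 6. From constraints 9 and 10: a1 ≤ a5 and a5 ≤ 5, so a1 ≤ 5. But 5 < 6, so no value of a1 works.

Unsatisfiable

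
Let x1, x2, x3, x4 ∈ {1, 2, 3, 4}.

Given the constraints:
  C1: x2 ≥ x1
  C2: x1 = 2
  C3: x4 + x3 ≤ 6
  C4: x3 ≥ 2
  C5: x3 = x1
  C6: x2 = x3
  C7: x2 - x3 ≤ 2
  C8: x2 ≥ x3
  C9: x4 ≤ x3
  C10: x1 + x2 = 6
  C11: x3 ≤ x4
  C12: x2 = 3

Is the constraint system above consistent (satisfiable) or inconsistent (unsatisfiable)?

Unsatisfiable

Constraint 12 fixes x2 = 3 and constraint 2 fixes x1 = 2. Constraints 5 and 6 give x2 = x3 = x1, so x2 = x1. But 3 ≠ 2 — contradiction.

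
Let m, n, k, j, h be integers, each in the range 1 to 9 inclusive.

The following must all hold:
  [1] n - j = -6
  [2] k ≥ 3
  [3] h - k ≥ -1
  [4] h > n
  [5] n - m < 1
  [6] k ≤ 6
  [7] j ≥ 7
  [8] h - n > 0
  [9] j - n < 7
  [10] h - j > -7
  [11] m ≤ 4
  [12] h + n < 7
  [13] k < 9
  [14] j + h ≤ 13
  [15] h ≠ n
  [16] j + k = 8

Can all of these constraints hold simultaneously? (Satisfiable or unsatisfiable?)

Unsatisfiable

From constraint 7: j ≥ 7. From constraint 2: k ≥ 3. Hence j + k ≥ 10. But constraint 16 requires j + k = 8, and 8 < 10. Contradiction.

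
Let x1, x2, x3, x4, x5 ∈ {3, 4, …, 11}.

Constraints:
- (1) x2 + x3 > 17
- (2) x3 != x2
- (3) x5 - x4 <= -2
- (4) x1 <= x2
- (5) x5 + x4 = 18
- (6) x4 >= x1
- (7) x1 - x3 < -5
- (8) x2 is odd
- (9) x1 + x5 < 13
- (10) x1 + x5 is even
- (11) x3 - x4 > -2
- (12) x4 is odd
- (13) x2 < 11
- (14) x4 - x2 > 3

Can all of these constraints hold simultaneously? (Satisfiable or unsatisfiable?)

One satisfying assignment is x1 = 5, x2 = 7, x3 = 11, x4 = 11, x5 = 7.
For the less obvious constraints — constraint 1: x2 + x3 = 18; constraint 3: x5 - x4 = -4; constraint 5: x5 + x4 = 18 — and the others hold by inspection.

Satisfiable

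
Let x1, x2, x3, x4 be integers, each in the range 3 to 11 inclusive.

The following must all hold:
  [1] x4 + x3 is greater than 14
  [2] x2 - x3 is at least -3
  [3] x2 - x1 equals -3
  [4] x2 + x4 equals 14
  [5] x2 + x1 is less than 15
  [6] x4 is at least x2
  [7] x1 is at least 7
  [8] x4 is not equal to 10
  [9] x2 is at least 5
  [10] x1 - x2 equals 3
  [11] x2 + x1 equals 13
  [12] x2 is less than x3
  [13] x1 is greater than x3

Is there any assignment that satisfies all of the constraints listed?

Take x1 = 8, x2 = 5, x3 = 7, x4 = 9. Then constraint 1: x4 + x3 = 16; constraint 2: x2 - x3 = -2, and every other listed constraint is also met.

Satisfiable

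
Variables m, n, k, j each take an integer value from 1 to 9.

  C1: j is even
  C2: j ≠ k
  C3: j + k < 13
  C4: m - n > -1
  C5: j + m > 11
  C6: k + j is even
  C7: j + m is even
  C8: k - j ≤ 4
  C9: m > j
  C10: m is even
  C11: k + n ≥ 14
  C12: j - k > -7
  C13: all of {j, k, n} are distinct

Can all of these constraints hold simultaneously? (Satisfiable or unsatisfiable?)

Satisfiable

Take m = 8, n = 7, k = 8, j = 4. Then constraint 3: j + k = 12; constraint 4: m - n = 1, and every other listed constraint is also met.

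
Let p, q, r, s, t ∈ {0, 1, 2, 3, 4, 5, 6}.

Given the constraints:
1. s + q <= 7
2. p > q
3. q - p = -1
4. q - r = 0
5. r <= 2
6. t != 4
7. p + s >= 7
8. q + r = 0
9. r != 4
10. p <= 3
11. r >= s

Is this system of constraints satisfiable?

From constraint 10: p ≤ 3. From constraints 5 and 11: s ≤ r ≤ 2. Hence p + s ≤ 5. But constraint 7 requires p + s ≥ 7, and 7 > 5. Contradiction.

Unsatisfiable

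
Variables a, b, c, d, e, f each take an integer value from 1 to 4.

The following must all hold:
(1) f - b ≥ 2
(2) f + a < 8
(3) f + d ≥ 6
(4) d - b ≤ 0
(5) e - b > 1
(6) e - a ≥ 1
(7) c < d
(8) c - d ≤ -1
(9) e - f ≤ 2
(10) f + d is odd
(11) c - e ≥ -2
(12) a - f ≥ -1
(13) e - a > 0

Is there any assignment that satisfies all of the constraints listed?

Unsatisfiable

Constraints 1, 4, 6, 8, 11, and 12 give c − e ≥ -2, e − a ≥ 1, a − f ≥ -1, f − b ≥ 2, b − d ≥ 0, d − c ≥ 1.
Adding all 6 inequalities: the left sides telescope to 0, and the right sides sum to (-2) + 1 + (-1) + 2 + 0 + 1 = 1. So 0 ≥ 1, which is false.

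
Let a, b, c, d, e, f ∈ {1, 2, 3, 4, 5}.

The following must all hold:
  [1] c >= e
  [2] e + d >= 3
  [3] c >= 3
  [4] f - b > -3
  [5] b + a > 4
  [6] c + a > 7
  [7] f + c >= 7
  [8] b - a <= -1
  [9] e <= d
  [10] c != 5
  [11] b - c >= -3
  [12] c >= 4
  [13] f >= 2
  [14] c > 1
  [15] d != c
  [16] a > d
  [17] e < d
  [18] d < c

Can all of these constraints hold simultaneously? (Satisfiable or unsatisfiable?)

One satisfying assignment is a = 4, b = 3, c = 4, d = 2, e = 1, f = 3.
For the less obvious constraints — constraint 2: e + d = 3; constraint 4: f - b = 0 — and the others hold by inspection.

Satisfiable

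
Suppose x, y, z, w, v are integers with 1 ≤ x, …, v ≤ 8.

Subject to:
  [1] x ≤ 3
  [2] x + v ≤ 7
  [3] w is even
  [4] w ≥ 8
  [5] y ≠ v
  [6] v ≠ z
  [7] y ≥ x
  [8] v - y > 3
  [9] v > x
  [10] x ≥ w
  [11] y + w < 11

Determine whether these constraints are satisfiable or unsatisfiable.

Unsatisfiable

From constraint 4: w ≥ 8. From constraints 1 and 10: w ≤ x and x ≤ 3, so w ≤ 3. But 3 < 8, so no value of w works.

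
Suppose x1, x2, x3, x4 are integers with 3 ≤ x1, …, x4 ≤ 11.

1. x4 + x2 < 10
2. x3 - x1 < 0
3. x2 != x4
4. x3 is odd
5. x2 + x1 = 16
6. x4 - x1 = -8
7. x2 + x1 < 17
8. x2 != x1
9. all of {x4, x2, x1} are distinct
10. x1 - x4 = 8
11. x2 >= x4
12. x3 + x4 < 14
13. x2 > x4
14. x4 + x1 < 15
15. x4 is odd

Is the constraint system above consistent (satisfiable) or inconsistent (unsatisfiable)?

One satisfying assignment is x1 = 11, x2 = 5, x3 = 9, x4 = 3.
For the less obvious constraints — constraint 1: x4 + x2 = 8; constraint 2: x3 - x1 = -2 — and the others hold by inspection.

Satisfiable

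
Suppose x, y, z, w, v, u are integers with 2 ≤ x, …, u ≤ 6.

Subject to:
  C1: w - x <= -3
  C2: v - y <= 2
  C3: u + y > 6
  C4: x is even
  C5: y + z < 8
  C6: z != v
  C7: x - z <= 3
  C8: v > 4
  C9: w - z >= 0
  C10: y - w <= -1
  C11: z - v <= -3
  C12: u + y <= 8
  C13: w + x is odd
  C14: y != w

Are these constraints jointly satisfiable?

Constraints 1, 2, 7, 10, and 11 give w − y ≥ 1, y − v ≥ -2, v − z ≥ 3, z − x ≥ -3, x − w ≥ 3.
Adding all 5 inequalities: the left sides telescope to 0, and the right sides sum to 1 + (-2) + 3 + (-3) + 3 = 2. So 0 ≥ 2, which is false.

Unsatisfiable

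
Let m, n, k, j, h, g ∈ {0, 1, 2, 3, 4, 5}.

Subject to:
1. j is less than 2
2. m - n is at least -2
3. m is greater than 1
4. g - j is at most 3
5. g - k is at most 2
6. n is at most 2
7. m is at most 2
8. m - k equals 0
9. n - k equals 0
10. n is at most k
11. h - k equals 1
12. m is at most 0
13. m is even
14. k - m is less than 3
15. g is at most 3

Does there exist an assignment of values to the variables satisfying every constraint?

From constraint 3: m ≥ 2. From constraint 12: m ≤ 0. But 0 < 2, so no value of m works.

Unsatisfiable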